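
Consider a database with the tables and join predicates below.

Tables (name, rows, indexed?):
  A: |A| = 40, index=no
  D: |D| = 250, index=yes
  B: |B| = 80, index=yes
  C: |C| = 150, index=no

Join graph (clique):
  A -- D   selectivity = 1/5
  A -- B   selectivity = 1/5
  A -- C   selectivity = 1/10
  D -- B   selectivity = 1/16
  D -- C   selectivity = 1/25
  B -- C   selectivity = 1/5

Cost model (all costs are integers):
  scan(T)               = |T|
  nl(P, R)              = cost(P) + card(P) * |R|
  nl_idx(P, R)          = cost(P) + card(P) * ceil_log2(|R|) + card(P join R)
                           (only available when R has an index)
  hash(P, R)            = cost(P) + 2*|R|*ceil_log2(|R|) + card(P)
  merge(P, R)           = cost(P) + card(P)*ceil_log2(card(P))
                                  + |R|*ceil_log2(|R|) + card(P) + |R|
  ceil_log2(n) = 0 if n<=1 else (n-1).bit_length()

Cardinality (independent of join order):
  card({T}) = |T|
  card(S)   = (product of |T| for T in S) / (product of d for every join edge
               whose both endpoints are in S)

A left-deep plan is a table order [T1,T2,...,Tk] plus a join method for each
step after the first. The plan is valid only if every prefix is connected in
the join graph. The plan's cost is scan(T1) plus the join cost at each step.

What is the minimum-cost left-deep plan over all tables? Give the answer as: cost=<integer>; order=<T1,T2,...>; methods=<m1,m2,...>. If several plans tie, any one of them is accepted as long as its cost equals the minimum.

Selinger DP (subsets sized 1..n):
  {A}: scan cost=40, card=40
  {D}: scan cost=250, card=250
  {B}: scan cost=80, card=80
  {C}: scan cost=150, card=150
  {AD}: card=2000; try (A,hash)→980, (D,nl_idx)→2360, (D,merge)→2570, (A,merge)→2780, (D,hash)→4080, (D,nl)→10040 …(+1); best=980 via (A,hash)
  {AB}: card=640; try (A,hash)→640, (B,merge)→960, (B,nl_idx)→960, (A,merge)→1000, (B,hash)→1200, (B,nl)→3240 …(+1); best=640 via (A,hash)
  {AC}: card=600; try (A,hash)→780, (C,merge)→1670, (A,merge)→1780, (C,hash)→2480, (C,nl)→6040, (A,nl)→6150; best=780 via (A,hash)
  {BD}: card=1250; try (B,hash)→1620, (D,nl_idx)→1970, (D,merge)→2970, (B,merge)→3140, (B,nl_idx)→3250, (D,hash)→4160 …(+2); best=1620 via (B,hash)
  {CD}: card=1500; try (D,nl_idx)→2850, (C,hash)→2900, (D,merge)→3750, (C,merge)→3850, (D,hash)→4300, (D,nl)→37650 …(+1); best=2850 via (D,nl_idx)
  {BC}: card=2400; try (B,hash)→1420, (C,merge)→2070, (B,merge)→2140, (C,hash)→2560, (B,nl_idx)→3600, (C,nl)→12080 …(+1); best=1420 via (B,hash)
  {ABD}: card=2000; try (A,hash)→3350, (B,hash)→4100, (D,hash)→5280, (D,nl_idx)→7760, (D,merge)→9930, (A,merge)→16900 …(+5); best=3350 via (A,hash)
  {ACD}: card=1200; try (A,hash)→4830, (D,hash)→5380, (C,hash)→5380, (D,nl_idx)→6780, (D,merge)→9630, (A,merge)→21130 …(+4); best=4830 via (A,hash)
  {ABC}: card=1920; try (B,hash)→2500, (C,hash)→3680, (A,hash)→4300, (B,nl_idx)→6900, (B,merge)→8020, (C,merge)→9030 …(+4); best=2500 via (B,hash)
  {BCD}: card=1500; try (C,hash)→5270, (B,hash)→5470, (D,hash)→7820, (B,nl_idx)→14850, (C,merge)→17970, (B,merge)→21490 …(+5); best=5270 via (C,hash)
  {ABCD}: card=240; try (B,hash)→7150, (A,hash)→7250, (C,hash)→7750, (D,hash)→8420, (B,nl_idx)→13470, (D,nl_idx)→18100 …(+8); best=7150 via (B,hash)

cost=7150; order=C,D,A,B; methods=nl_idx,hash,hash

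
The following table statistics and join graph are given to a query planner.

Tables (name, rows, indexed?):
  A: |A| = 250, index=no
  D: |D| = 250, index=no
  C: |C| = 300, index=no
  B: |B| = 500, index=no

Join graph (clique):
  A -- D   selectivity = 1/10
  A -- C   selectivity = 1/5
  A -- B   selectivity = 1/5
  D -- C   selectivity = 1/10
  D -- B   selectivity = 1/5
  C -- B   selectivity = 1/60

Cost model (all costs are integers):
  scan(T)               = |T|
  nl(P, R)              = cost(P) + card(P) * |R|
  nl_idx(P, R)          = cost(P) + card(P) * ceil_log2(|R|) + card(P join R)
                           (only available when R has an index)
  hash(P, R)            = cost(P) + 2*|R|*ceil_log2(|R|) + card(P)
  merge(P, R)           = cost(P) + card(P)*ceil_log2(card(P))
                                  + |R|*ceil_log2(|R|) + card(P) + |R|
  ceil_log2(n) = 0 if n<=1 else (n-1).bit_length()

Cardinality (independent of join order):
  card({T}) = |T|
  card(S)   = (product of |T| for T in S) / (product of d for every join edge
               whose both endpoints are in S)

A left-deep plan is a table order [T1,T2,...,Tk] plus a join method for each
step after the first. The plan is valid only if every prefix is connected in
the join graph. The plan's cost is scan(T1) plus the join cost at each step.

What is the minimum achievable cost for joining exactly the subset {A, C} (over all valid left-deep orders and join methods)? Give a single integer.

Selinger DP over subsets of {A,C}:
  {A}: scan cost=250, card=250
  {C}: scan cost=300, card=300
  {AC}: card=15000; try (A,hash)→4600, (C,merge)→5500, (A,merge)→5550, (C,hash)→5900, (C,nl)→75250, (A,nl)→75300; best=4600 via (A,hash)

4600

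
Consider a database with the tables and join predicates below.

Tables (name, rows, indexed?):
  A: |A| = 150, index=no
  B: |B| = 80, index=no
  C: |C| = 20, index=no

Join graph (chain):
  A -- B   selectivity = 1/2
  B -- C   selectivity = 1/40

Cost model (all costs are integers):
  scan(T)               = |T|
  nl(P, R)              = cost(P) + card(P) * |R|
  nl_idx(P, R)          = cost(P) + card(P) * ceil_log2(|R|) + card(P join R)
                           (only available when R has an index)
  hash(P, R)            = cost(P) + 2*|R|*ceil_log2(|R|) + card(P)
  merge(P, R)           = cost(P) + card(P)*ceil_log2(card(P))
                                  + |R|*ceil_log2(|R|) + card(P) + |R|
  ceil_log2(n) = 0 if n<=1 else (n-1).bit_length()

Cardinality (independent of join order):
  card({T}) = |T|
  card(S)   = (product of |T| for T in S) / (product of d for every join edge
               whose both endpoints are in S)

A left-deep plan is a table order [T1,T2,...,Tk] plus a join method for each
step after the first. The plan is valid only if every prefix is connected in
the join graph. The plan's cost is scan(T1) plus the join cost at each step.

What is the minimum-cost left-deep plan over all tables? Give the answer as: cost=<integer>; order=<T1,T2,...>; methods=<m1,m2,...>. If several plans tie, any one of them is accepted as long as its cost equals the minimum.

Selinger DP (subsets sized 1..n):
  {A}: scan cost=150, card=150
  {B}: scan cost=80, card=80
  {C}: scan cost=20, card=20
  {AB}: card=6000; try (B,hash)→1420, (A,merge)→2070, (B,merge)→2140, (A,hash)→2560, (A,nl)→12080, (B,nl)→12150; best=1420 via (B,hash)
  {BC}: card=40; try (C,hash)→360, (B,merge)→780, (C,merge)→840, (B,hash)→1160, (B,nl)→1620, (C,nl)→1680; best=360 via (C,hash)
  {ABC}: card=3000; try (A,merge)→1990, (A,hash)→2800, (A,nl)→6360, (C,hash)→7620, (C,merge)→85540, (C,nl)→121420; best=1990 via (A,merge)

cost=1990; order=B,C,A; methods=hash,merge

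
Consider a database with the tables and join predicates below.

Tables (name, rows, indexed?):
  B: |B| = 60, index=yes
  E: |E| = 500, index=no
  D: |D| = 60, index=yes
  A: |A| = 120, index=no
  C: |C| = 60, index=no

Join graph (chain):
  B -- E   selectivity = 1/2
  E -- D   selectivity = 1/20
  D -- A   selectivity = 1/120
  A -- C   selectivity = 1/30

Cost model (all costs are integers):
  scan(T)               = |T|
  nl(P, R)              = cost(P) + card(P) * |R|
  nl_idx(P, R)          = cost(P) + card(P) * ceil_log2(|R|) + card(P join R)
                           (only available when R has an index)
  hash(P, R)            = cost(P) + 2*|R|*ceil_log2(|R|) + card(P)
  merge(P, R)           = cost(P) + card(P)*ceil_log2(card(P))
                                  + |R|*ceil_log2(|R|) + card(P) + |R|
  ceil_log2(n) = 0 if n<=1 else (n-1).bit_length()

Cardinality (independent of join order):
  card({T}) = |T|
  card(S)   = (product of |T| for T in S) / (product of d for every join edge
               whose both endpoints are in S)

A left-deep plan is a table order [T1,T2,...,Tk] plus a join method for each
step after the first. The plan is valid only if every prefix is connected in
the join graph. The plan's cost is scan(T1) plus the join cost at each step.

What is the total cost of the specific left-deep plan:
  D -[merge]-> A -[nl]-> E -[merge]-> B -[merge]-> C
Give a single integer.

815280

step 1: scan D: cost=60, card=60
step 2: join A via merge
    card(P join A) = 60*120/(120) = 60
    cost = 60 + 60*6 + 120*7 + 60 + 120 = 1440
step 3: join E via nl
    card(P join E) = 60*500/(20) = 1500
    cost = 1440 + 60*500 = 31440
step 4: join B via merge
    card(P join B) = 1500*60/(2) = 45000
    cost = 31440 + 1500*11 + 60*6 + 1500 + 60 = 49860
step 5: join C via merge
    card(P join C) = 45000*60/(30) = 90000
    cost = 49860 + 45000*16 + 60*6 + 45000 + 60 = 815280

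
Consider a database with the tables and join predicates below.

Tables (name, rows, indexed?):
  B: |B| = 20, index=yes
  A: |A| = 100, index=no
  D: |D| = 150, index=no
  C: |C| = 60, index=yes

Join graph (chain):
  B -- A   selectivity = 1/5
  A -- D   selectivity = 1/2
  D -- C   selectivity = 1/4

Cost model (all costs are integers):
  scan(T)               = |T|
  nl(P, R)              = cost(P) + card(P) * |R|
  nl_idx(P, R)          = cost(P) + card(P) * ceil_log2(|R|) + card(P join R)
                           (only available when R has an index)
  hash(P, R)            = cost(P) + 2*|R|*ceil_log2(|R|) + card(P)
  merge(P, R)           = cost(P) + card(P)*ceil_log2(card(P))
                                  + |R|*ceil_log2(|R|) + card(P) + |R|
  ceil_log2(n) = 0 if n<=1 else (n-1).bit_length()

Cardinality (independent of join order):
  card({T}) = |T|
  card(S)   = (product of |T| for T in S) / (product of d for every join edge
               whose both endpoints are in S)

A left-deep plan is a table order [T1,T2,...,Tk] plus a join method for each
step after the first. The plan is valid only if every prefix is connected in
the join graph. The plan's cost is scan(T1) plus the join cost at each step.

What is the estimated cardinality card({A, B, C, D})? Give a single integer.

450000

Tables in S: A(100), B(20), C(60), D(150)
Edges inside S: B-A(d=5), A-D(d=2), D-C(d=4)
numerator = 100 * 20 * 60 * 150 = 18000000
denominator = 5 * 2 * 4 = 40
card(S) = 18000000 / 40 = 450000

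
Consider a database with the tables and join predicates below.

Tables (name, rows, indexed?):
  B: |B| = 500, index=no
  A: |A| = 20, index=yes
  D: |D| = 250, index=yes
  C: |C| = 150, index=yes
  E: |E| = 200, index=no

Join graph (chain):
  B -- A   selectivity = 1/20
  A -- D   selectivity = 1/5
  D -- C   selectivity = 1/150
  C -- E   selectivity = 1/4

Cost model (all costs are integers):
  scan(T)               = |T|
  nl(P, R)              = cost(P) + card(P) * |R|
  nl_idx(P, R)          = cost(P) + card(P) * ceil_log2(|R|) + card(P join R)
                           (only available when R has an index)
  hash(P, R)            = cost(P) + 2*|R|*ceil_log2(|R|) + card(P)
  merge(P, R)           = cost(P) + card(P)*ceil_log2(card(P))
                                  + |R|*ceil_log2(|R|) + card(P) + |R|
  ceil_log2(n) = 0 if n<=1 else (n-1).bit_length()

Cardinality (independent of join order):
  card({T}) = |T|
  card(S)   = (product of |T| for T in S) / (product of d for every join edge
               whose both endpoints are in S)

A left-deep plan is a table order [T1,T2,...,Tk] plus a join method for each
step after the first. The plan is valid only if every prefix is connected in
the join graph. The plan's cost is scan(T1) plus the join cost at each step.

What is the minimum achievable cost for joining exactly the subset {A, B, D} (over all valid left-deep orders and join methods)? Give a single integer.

Selinger DP over subsets of {A,B,D}:
  {B}: scan cost=500, card=500
  {A}: scan cost=20, card=20
  {D}: scan cost=250, card=250
  {AB}: card=500; try (A,hash)→1200, (A,nl_idx)→3500, (B,merge)→5140, (A,merge)→5620, (B,hash)→9040, (B,nl)→10020 …(+1); best=1200 via (A,hash)
  {AD}: card=1000; try (A,hash)→700, (D,nl_idx)→1180, (D,merge)→2390, (A,nl_idx)→2500, (A,merge)→2620, (D,hash)→4040 …(+2); best=700 via (A,hash)
  {ABD}: card=25000; try (D,hash)→5700, (D,merge)→8450, (B,hash)→10700, (B,merge)→16700, (D,nl_idx)→30200, (D,nl)→126200 …(+1); best=5700 via (D,hash)

5700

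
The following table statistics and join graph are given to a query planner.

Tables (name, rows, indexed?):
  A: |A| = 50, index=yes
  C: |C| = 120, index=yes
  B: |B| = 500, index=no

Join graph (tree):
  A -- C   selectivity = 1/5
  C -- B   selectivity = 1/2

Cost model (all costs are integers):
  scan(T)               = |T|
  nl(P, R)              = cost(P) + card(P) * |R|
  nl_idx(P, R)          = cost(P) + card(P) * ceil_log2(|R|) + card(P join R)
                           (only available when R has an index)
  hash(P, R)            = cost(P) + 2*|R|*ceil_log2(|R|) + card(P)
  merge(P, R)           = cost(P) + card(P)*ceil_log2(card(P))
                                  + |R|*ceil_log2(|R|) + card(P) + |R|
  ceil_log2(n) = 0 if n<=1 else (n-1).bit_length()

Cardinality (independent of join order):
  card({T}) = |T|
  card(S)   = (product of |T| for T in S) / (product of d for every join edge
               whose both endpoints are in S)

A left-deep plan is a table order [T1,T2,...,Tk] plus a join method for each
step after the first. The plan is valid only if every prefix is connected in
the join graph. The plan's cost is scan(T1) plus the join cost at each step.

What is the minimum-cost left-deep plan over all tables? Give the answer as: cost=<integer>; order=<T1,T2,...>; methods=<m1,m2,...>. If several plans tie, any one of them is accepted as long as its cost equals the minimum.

Selinger DP (subsets sized 1..n):
  {A}: scan cost=50, card=50
  {C}: scan cost=120, card=120
  {B}: scan cost=500, card=500
  {AC}: card=1200; try (A,hash)→840, (C,merge)→1360, (A,merge)→1430, (C,nl_idx)→1600, (C,hash)→1780, (A,nl_idx)→2040 …(+2); best=840 via (A,hash)
  {BC}: card=30000; try (C,hash)→2680, (B,merge)→6080, (C,merge)→6460, (B,hash)→9240, (C,nl_idx)→34000, (B,nl)→60120 …(+1); best=2680 via (C,hash)
  {ABC}: card=300000; try (B,hash)→11040, (B,merge)→20240, (A,hash)→33280, (A,nl_idx)→482680, (A,merge)→483030, (B,nl)→600840 …(+1); best=11040 via (B,hash)

cost=11040; order=C,A,B; methods=hash,hash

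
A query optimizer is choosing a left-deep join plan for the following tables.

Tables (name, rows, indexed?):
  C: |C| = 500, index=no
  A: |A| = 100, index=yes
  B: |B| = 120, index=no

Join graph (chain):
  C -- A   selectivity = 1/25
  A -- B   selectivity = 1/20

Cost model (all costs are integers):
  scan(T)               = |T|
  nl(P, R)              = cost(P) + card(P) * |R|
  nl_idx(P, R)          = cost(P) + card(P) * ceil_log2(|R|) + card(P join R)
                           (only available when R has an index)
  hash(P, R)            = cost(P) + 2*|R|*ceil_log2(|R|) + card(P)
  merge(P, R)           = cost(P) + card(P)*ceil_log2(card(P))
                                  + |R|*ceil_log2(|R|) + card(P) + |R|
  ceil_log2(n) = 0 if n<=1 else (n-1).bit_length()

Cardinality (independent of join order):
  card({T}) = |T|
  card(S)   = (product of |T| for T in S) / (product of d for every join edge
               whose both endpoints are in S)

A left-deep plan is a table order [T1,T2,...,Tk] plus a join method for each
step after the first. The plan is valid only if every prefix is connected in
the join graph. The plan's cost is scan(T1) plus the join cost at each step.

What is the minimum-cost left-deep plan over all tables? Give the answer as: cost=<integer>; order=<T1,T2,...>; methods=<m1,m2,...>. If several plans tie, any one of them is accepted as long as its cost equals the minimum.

Selinger DP (subsets sized 1..n):
  {C}: scan cost=500, card=500
  {A}: scan cost=100, card=100
  {B}: scan cost=120, card=120
  {AC}: card=2000; try (A,hash)→2400, (C,merge)→5900, (A,nl_idx)→6000, (A,merge)→6300, (C,hash)→9200, (C,nl)→50100 …(+1); best=2400 via (A,hash)
  {AB}: card=600; try (A,nl_idx)→1560, (A,hash)→1640, (B,merge)→1860, (B,hash)→1880, (A,merge)→1880, (B,nl)→12100 …(+1); best=1560 via (A,nl_idx)
  {ABC}: card=12000; try (B,hash)→6080, (C,hash)→11160, (C,merge)→13160, (B,merge)→27360, (B,nl)→242400, (C,nl)→301560; best=6080 via (B,hash)

cost=6080; order=C,A,B; methods=hash,hash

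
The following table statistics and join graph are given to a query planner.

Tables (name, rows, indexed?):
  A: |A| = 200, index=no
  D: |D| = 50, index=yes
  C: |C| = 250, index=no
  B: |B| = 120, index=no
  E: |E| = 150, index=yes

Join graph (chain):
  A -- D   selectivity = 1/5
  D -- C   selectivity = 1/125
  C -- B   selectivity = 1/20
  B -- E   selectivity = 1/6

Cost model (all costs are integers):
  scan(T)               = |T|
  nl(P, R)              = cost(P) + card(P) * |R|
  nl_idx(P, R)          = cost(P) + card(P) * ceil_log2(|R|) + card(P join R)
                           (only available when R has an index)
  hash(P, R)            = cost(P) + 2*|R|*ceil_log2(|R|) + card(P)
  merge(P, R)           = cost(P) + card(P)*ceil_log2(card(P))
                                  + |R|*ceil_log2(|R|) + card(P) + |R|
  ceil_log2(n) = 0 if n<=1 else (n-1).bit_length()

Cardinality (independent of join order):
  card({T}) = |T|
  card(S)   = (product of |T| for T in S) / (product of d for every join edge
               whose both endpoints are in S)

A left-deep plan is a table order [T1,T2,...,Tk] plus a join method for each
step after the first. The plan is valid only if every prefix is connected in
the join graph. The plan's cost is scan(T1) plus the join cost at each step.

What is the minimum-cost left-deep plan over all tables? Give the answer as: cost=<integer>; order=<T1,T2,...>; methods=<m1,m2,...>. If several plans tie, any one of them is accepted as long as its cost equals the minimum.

Selinger DP (subsets sized 1..n):
  {A}: scan cost=200, card=200
  {D}: scan cost=50, card=50
  {C}: scan cost=250, card=250
  {B}: scan cost=120, card=120
  {E}: scan cost=150, card=150
  {AD}: card=2000; try (D,hash)→1000, (A,merge)→2200, (D,merge)→2350, (A,hash)→3300, (D,nl_idx)→3400, (A,nl)→10050 …(+1); best=1000 via (D,hash)
  {CD}: card=100; try (D,hash)→1100, (D,nl_idx)→1850, (C,merge)→2650, (D,merge)→2850, (C,hash)→4100, (C,nl)→12550 …(+1); best=1100 via (D,hash)
  {BC}: card=1500; try (B,hash)→2180, (C,merge)→3330, (B,merge)→3460, (C,hash)→4240, (C,nl)→30120, (B,nl)→30250; best=2180 via (B,hash)
  {BE}: card=3000; try (B,hash)→1980, (E,merge)→2430, (B,merge)→2460, (E,hash)→2640, (E,nl_idx)→4080, (E,nl)→18120 …(+1); best=1980 via (B,hash)
  {ACD}: card=4000; try (A,merge)→3700, (A,hash)→4400, (C,hash)→7000, (A,nl)→21100, (C,merge)→27250, (C,nl)→501000; best=3700 via (A,merge)
  {BCD}: card=600; try (B,merge)→2860, (B,hash)→2880, (D,hash)→4280, (D,nl_idx)→11780, (B,nl)→13100, (D,merge)→20530 …(+1); best=2860 via (B,merge)
  {BCE}: card=37500; try (E,hash)→6080, (C,hash)→8980, (E,merge)→21530, (C,merge)→43230, (E,nl_idx)→51680, (E,nl)→227180 …(+1); best=6080 via (E,hash)
  {ABCD}: card=24000; try (A,hash)→6660, (B,hash)→9380, (A,merge)→11260, (B,merge)→56660, (A,nl)→122860, (B,nl)→483700; best=6660 via (A,hash)
  {BCDE}: card=15000; try (E,hash)→5860, (E,merge)→10810, (E,nl_idx)→22660, (D,hash)→44180, (E,nl)→92860, (D,nl_idx)→246080 …(+2); best=5860 via (E,hash)
  {ABCDE}: card=600000; try (A,hash)→24060, (E,hash)→33060, (A,merge)→232660, (E,merge)→392010, (E,nl_idx)→798660, (A,nl)→3005860 …(+1); best=24060 via (A,hash)

cost=24060; order=C,D,B,E,A; methods=hash,merge,hash,hash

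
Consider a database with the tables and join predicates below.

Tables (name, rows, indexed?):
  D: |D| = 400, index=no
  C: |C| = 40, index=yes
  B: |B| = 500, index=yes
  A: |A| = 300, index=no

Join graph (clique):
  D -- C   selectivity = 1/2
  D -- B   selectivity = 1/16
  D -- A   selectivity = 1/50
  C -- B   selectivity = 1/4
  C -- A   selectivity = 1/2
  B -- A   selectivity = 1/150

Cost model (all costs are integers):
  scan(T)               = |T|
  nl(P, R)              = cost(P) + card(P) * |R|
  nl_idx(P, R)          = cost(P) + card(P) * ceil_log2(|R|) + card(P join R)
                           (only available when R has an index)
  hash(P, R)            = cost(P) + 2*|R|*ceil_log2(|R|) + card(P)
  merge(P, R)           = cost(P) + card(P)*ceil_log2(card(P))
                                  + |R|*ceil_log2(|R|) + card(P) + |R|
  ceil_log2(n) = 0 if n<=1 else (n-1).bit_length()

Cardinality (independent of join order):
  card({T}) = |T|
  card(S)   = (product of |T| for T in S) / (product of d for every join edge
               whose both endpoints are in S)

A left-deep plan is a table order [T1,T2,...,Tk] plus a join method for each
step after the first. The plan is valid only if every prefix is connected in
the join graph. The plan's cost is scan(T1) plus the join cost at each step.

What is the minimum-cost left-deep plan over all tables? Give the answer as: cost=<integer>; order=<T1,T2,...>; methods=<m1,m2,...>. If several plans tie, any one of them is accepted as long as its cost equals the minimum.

Selinger DP (subsets sized 1..n):
  {D}: scan cost=400, card=400
  {C}: scan cost=40, card=40
  {B}: scan cost=500, card=500
  {A}: scan cost=300, card=300
  {CD}: card=8000; try (C,hash)→1280, (D,merge)→4320, (C,merge)→4680, (D,hash)→7280, (C,nl_idx)→10800, (D,nl)→16040 …(+1); best=1280 via (C,hash)
  {BD}: card=12500; try (D,hash)→8200, (B,merge)→9400, (D,merge)→9500, (B,hash)→9800, (B,nl_idx)→16500, (B,nl)→200400 …(+1); best=8200 via (D,hash)
  {AD}: card=2400; try (A,hash)→6200, (D,merge)→7300, (A,merge)→7400, (D,hash)→7800, (D,nl)→120300, (A,nl)→120400; best=6200 via (A,hash)
  {BC}: card=5000; try (C,hash)→1480, (B,merge)→5320, (B,nl_idx)→5400, (C,merge)→5780, (C,nl_idx)→8500, (B,hash)→9080 …(+2); best=1480 via (C,hash)
  {AC}: card=6000; try (C,hash)→1080, (A,merge)→3320, (C,merge)→3580, (A,hash)→5480, (C,nl_idx)→8100, (A,nl)→12040 …(+1); best=1080 via (C,hash)
  {AB}: card=1000; try (B,nl_idx)→4000, (A,hash)→6400, (B,merge)→8300, (A,merge)→8500, (B,hash)→9600, (B,nl)→150300 …(+1); best=4000 via (B,nl_idx)
  {BCD}: card=62500; try (D,hash)→13680, (B,hash)→18280, (C,hash)→21180, (D,merge)→75480, (B,merge)→118280, (B,nl_idx)→135780 …(+5); best=13680 via (D,hash)
  {ACD}: card=24000; try (C,hash)→9080, (D,hash)→14280, (A,hash)→14680, (C,merge)→37680, (C,nl_idx)→44600, (D,merge)→89080 …(+4); best=9080 via (C,hash)
  {ABD}: card=500; try (D,hash)→12200, (B,hash)→17600, (D,merge)→19000, (A,hash)→26100, (B,nl_idx)→28300, (B,merge)→42400 …(+4); best=12200 via (D,hash)
  {ABC}: card=5000; try (C,hash)→5480, (A,hash)→11880, (C,nl_idx)→15000, (C,merge)→15280, (B,hash)→16080, (C,nl)→44000 …(+5); best=5480 via (C,hash)
  {ABCD}: card=1250; try (C,hash)→13180, (C,nl_idx)→16450, (C,merge)→17480, (D,hash)→17680, (C,nl)→32200, (B,hash)→42080 …(+8); best=13180 via (C,hash)

cost=13180; order=A,B,D,C; methods=nl_idx,hash,hash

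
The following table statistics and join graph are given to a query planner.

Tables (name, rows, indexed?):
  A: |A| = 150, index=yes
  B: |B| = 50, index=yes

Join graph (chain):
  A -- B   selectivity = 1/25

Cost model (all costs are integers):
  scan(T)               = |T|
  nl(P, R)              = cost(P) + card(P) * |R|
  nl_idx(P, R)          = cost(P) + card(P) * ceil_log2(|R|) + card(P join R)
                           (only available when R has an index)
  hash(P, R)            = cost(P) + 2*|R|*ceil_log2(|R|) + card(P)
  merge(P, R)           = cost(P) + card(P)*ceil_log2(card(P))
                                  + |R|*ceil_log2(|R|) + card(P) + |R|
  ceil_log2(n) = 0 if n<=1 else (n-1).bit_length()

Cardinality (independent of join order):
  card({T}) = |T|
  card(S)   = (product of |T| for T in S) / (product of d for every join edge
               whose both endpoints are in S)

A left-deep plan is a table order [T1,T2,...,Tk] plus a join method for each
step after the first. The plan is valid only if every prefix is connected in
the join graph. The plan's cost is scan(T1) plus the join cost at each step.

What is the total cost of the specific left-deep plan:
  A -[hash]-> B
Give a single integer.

900

step 1: scan A: cost=150, card=150
step 2: join B via hash
    card(P join B) = 150*50/(25) = 300
    cost = 150 + 2*50*6 + 150 = 900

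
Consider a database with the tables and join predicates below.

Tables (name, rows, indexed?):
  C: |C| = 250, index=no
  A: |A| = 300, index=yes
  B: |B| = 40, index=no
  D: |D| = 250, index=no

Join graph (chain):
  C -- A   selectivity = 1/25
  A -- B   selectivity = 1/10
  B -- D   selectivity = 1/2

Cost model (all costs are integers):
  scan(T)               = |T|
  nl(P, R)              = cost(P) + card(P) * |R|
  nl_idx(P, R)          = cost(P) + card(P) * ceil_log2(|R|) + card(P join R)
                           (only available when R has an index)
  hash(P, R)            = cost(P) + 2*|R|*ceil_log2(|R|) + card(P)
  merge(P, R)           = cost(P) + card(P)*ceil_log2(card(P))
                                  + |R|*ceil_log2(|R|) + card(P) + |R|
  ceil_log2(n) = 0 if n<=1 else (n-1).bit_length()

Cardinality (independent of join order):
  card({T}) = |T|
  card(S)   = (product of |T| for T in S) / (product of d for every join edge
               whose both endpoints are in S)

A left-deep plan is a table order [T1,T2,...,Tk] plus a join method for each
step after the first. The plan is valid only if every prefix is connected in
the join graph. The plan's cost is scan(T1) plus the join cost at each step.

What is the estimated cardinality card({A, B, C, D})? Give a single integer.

Tables in S: A(300), B(40), C(250), D(250)
Edges inside S: C-A(d=25), A-B(d=10), B-D(d=2)
numerator = 300 * 40 * 250 * 250 = 750000000
denominator = 25 * 10 * 2 = 500
card(S) = 750000000 / 500 = 1500000

1500000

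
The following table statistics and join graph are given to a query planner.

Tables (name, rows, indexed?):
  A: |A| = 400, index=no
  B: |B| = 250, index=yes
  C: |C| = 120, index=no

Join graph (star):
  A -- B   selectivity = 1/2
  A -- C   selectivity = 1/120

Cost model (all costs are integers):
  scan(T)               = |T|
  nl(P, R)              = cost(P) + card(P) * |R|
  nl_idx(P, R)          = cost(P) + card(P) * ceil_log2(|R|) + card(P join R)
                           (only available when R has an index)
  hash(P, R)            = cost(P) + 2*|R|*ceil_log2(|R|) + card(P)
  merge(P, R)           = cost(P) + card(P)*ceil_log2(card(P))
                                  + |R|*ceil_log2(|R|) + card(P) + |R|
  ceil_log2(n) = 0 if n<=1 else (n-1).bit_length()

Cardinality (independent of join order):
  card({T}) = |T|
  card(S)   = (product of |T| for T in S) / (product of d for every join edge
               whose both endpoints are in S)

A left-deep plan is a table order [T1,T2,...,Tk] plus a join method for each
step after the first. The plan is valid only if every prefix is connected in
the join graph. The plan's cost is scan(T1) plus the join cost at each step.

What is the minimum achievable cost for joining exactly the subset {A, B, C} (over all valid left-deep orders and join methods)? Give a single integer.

6880

Selinger DP over subsets of {A,B,C}:
  {A}: scan cost=400, card=400
  {B}: scan cost=250, card=250
  {C}: scan cost=120, card=120
  {AB}: card=50000; try (B,hash)→4800, (A,merge)→6500, (B,merge)→6650, (A,hash)→7700, (B,nl_idx)→53600, (A,nl)→100250 …(+1); best=4800 via (B,hash)
  {AC}: card=400; try (C,hash)→2480, (A,merge)→5080, (C,merge)→5360, (A,hash)→7440, (A,nl)→48120, (C,nl)→48400; best=2480 via (C,hash)
  {ABC}: card=50000; try (B,hash)→6880, (B,merge)→8730, (B,nl_idx)→55680, (C,hash)→56480, (B,nl)→102480, (C,merge)→855760 …(+1); best=6880 via (B,hash)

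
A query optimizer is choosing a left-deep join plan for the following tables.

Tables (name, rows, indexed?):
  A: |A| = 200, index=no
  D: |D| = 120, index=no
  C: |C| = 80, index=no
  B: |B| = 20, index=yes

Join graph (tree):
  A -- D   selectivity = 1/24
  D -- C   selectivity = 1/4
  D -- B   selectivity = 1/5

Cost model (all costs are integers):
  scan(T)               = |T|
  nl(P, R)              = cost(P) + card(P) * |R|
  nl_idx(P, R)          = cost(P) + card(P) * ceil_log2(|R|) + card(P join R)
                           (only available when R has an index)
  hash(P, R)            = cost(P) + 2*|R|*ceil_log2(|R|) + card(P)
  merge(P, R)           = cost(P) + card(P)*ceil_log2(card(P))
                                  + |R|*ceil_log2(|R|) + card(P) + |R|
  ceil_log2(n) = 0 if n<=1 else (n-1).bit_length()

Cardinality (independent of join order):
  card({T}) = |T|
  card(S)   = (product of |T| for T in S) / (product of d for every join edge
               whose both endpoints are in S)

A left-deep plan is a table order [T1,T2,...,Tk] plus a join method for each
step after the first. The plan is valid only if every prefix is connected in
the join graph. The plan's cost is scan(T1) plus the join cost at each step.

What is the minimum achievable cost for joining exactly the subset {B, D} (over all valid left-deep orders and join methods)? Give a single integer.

440

Selinger DP over subsets of {B,D}:
  {D}: scan cost=120, card=120
  {B}: scan cost=20, card=20
  {BD}: card=480; try (B,hash)→440, (D,merge)→1100, (B,merge)→1200, (B,nl_idx)→1200, (D,hash)→1720, (D,nl)→2420 …(+1); best=440 via (B,hash)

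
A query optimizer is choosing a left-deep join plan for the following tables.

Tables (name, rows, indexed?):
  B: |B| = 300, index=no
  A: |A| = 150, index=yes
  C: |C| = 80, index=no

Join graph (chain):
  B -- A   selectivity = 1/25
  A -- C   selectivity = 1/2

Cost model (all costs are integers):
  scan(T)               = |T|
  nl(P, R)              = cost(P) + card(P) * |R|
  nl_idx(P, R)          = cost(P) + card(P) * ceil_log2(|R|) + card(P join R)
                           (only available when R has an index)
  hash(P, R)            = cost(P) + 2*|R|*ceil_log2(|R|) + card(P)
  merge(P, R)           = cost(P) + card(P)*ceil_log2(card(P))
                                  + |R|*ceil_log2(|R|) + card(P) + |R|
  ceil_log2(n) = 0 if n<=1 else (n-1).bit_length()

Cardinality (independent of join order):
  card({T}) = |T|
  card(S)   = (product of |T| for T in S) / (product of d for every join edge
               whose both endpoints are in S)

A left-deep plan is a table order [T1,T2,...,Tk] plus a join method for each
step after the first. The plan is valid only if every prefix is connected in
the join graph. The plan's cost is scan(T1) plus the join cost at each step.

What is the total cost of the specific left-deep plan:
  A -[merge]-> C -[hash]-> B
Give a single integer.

step 1: scan A: cost=150, card=150
step 2: join C via merge
    card(P join C) = 150*80/(2) = 6000
    cost = 150 + 150*8 + 80*7 + 150 + 80 = 2140
step 3: join B via hash
    card(P join B) = 6000*300/(25) = 72000
    cost = 2140 + 2*300*9 + 6000 = 13540

13540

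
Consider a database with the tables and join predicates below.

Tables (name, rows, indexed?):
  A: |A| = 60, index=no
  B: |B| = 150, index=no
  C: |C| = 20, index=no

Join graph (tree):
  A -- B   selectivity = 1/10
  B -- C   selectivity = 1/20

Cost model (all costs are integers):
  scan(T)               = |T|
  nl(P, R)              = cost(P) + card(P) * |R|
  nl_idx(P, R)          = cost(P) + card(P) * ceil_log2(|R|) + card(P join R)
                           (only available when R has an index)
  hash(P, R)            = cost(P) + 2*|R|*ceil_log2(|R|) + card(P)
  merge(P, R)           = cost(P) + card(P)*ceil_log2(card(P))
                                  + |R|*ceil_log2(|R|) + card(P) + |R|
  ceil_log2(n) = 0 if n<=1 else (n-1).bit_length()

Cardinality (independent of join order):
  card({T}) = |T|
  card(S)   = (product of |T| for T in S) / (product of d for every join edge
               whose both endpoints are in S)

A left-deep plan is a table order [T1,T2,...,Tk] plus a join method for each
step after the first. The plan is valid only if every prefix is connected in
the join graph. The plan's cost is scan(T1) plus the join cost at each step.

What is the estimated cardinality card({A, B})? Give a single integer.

900

Tables in S: A(60), B(150)
Edges inside S: A-B(d=10)
numerator = 60 * 150 = 9000
denominator = 10 = 10
card(S) = 9000 / 10 = 900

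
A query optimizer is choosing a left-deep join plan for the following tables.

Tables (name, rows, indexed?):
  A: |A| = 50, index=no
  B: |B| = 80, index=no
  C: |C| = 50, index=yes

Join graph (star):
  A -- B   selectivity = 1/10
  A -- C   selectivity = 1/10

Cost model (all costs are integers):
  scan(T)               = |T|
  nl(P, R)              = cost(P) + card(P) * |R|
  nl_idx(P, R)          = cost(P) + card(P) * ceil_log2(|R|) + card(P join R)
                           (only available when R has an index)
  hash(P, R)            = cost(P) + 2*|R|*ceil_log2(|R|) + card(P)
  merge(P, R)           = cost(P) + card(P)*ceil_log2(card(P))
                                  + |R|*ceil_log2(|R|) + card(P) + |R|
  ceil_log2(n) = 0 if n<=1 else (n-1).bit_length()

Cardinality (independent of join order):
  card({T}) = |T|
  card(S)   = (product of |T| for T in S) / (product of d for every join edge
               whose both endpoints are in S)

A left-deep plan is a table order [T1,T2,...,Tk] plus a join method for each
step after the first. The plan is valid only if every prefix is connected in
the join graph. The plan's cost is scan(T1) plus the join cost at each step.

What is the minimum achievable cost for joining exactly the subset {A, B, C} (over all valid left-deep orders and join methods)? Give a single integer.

1760

Selinger DP over subsets of {A,B,C}:
  {A}: scan cost=50, card=50
  {B}: scan cost=80, card=80
  {C}: scan cost=50, card=50
  {AB}: card=400; try (A,hash)→760, (B,merge)→1040, (A,merge)→1070, (B,hash)→1220, (B,nl)→4050, (A,nl)→4080; best=760 via (A,hash)
  {AC}: card=250; try (C,nl_idx)→600, (C,hash)→700, (A,hash)→700, (C,merge)→750, (A,merge)→750, (C,nl)→2550 …(+1); best=600 via (C,nl_idx)
  {ABC}: card=2000; try (C,hash)→1760, (B,hash)→1970, (B,merge)→3490, (C,merge)→5110, (C,nl_idx)→5160, (B,nl)→20600 …(+1); best=1760 via (C,hash)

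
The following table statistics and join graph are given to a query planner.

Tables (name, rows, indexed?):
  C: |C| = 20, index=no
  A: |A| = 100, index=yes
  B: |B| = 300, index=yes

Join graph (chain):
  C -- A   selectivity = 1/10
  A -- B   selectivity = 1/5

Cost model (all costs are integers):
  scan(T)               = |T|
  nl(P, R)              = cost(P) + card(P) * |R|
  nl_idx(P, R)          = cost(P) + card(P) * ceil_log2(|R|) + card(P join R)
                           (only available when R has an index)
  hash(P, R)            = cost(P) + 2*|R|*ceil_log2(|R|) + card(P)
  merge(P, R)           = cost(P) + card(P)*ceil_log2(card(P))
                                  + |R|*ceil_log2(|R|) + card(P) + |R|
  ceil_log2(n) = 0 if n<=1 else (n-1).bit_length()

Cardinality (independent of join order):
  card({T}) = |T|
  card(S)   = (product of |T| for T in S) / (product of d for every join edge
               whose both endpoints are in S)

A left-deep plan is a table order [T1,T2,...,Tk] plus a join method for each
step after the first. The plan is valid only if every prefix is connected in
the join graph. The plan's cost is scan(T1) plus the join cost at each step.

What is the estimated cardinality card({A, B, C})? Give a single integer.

12000

Tables in S: A(100), B(300), C(20)
Edges inside S: C-A(d=10), A-B(d=5)
numerator = 100 * 300 * 20 = 600000
denominator = 10 * 5 = 50
card(S) = 600000 / 50 = 12000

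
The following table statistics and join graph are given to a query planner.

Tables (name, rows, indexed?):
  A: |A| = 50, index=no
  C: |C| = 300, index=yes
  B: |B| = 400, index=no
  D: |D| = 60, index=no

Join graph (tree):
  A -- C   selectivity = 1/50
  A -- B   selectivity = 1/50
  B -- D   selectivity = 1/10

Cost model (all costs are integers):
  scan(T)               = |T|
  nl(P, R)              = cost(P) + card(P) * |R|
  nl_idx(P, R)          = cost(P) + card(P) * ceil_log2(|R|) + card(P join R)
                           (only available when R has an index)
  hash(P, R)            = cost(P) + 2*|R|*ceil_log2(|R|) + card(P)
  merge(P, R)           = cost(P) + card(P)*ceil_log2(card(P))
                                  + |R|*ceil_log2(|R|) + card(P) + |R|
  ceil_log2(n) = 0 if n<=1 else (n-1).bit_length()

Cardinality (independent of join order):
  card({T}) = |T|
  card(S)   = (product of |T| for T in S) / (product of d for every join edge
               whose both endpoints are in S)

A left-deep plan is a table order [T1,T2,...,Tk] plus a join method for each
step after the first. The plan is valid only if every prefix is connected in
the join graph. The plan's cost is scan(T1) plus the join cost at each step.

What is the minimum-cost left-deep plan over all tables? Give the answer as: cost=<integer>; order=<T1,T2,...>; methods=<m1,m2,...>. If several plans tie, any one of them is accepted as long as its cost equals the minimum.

Selinger DP (subsets sized 1..n):
  {A}: scan cost=50, card=50
  {C}: scan cost=300, card=300
  {B}: scan cost=400, card=400
  {D}: scan cost=60, card=60
  {AC}: card=300; try (C,nl_idx)→800, (A,hash)→1200, (C,merge)→3400, (A,merge)→3650, (C,hash)→5500, (C,nl)→15050 …(+1); best=800 via (C,nl_idx)
  {AB}: card=400; try (A,hash)→1400, (B,merge)→4400, (A,merge)→4750, (B,hash)→7300, (B,nl)→20050, (A,nl)→20400; best=1400 via (A,hash)
  {BD}: card=2400; try (D,hash)→1520, (B,merge)→4480, (D,merge)→4820, (B,hash)→7320, (B,nl)→24060, (D,nl)→24400; best=1520 via (D,hash)
  {ABC}: card=2400; try (C,hash)→7200, (C,nl_idx)→7400, (B,merge)→7800, (B,hash)→8300, (C,merge)→8400, (B,nl)→120800 …(+1); best=7200 via (C,hash)
  {ABD}: card=2400; try (D,hash)→2520, (A,hash)→4520, (D,merge)→5820, (D,nl)→25400, (A,merge)→33070, (A,nl)→121520; best=2520 via (D,hash)
  {ABCD}: card=14400; try (D,hash)→10320, (C,hash)→10320, (C,merge)→36720, (C,nl_idx)→38520, (D,merge)→38820, (D,nl)→151200 …(+1); best=10320 via (D,hash)

cost=10320; order=B,A,C,D; methods=hash,hash,hash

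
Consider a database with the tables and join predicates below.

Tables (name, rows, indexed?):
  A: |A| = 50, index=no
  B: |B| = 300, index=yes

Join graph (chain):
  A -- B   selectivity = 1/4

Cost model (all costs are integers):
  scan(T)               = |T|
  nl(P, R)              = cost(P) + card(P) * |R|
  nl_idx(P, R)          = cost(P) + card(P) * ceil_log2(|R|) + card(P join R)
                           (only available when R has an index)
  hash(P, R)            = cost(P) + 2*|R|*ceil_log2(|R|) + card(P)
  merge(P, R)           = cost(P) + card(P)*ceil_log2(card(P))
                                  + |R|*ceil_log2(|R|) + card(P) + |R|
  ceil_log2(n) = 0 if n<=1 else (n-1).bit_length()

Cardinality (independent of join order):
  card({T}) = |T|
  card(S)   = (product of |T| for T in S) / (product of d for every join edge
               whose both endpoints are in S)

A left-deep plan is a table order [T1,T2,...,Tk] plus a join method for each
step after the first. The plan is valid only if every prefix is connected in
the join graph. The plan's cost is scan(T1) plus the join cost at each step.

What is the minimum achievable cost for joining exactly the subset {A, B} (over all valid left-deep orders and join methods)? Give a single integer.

1200

Selinger DP over subsets of {A,B}:
  {A}: scan cost=50, card=50
  {B}: scan cost=300, card=300
  {AB}: card=3750; try (A,hash)→1200, (B,merge)→3400, (A,merge)→3650, (B,nl_idx)→4250, (B,hash)→5500, (B,nl)→15050 …(+1); best=1200 via (A,hash)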